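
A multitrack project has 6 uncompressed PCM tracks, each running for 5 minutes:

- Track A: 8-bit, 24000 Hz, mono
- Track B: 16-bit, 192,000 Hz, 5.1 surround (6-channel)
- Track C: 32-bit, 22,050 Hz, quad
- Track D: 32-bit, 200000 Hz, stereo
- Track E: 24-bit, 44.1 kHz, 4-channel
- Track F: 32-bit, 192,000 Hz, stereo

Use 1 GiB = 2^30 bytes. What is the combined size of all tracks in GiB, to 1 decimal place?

5 minutes = 300 s.
Track A: 24,000 × 300 × 1 × 1 = 7,200,000 bytes.
Track B: 192,000 × 300 × 2 × 6 = 691,200,000 bytes.
Track C: 22,050 × 300 × 4 × 4 = 105,840,000 bytes.
Track D: 200,000 × 300 × 4 × 2 = 480,000,000 bytes.
Track E: 44,100 × 300 × 3 × 4 = 158,760,000 bytes.
Track F: 192,000 × 300 × 4 × 2 = 460,800,000 bytes.
Total = 1,903,800,000 bytes = 1.8 GiB.

1.8 GiB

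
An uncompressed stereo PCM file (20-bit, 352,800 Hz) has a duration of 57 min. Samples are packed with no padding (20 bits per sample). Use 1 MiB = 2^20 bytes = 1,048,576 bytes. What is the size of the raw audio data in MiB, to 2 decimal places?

5753.40 MiB

Duration = 57 min = 3,420 s.
Bits = 352,800 × 3,420 × 20 × 2 = 48,263,040,000 bits = 6,032,880,000 bytes.
6,032,880,000 / 1,048,576 = 5753.40 MiB.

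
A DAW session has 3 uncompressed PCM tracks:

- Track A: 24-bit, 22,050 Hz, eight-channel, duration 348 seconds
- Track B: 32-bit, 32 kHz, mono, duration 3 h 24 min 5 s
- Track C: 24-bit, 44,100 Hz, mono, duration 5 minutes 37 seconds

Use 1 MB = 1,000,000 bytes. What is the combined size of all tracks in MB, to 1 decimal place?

Track A: 22,050 × 348 × 3 × 8 = 184,161,600 bytes.
Track B: 3 h 24 min 5 s = 12,245 s; 32,000 × 12,245 × 4 × 1 = 1,567,360,000 bytes.
Track C: 5 minutes 37 seconds = 337 s; 44,100 × 337 × 3 × 1 = 44,585,100 bytes.
Total = 1,796,106,700 bytes = 1796.1 MB.

1796.1 MB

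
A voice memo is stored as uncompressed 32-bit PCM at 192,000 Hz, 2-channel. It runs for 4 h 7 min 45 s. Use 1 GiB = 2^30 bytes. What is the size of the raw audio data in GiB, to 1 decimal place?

21.3 GiB

Duration = 4 h 7 min 45 s = 14,865 s.
Bytes = 192,000 samples/s × 14,865 s × 4 bytes/sample × 2 ch = 22,832,640,000 bytes.
22,832,640,000 / 1,073,741,824 = 21.3 GiB.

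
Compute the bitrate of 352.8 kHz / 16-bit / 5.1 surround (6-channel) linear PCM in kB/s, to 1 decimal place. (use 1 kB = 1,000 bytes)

4233.6 kB/s

Bit rate = 352,800 × 16 × 6 = 33,868,800 bits/s.
33,868,800 / 8 = 4,233,600 B/s = 4233.6 kB/s.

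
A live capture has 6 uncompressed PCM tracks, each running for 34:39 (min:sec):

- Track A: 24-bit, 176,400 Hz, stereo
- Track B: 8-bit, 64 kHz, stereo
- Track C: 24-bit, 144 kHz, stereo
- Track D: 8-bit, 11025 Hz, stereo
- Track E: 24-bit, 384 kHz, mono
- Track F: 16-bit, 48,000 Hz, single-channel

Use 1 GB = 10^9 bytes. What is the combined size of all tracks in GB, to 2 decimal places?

6.90 GB

34:39 (min:sec) = 2,079 s.
Track A: 176,400 × 2,079 × 3 × 2 = 2,200,413,600 bytes.
Track B: 64,000 × 2,079 × 1 × 2 = 266,112,000 bytes.
Track C: 144,000 × 2,079 × 3 × 2 = 1,796,256,000 bytes.
Track D: 11,025 × 2,079 × 1 × 2 = 45,841,950 bytes.
Track E: 384,000 × 2,079 × 3 × 1 = 2,395,008,000 bytes.
Track F: 48,000 × 2,079 × 2 × 1 = 199,584,000 bytes.
Total = 6,903,215,550 bytes = 6.90 GB.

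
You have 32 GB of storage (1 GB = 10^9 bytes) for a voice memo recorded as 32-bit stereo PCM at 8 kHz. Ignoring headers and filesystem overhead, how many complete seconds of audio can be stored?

Uncompressed byte rate = 8,000 × 4 × 2 = 64,000 bytes/s.
Capacity = 32 × 1,000,000,000 = 32,000,000,000 bytes.
32,000,000,000 / 64,000 ≈ 500000 s → 500,000 seconds.

500,000 seconds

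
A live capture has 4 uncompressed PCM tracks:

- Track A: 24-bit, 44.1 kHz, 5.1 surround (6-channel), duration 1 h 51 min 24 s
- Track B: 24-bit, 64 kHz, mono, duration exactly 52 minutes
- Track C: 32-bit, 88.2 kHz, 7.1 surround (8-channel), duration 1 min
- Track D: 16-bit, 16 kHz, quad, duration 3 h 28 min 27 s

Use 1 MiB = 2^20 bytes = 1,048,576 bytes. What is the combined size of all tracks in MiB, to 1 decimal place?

Track A: 1 h 51 min 24 s = 6,684 s; 44,100 × 6,684 × 3 × 6 = 5,305,759,200 bytes.
Track B: exactly 52 minutes = 3,120 s; 64,000 × 3,120 × 3 × 1 = 599,040,000 bytes.
Track C: 1 min = 60 s; 88,200 × 60 × 4 × 8 = 169,344,000 bytes.
Track D: 3 h 28 min 27 s = 12,507 s; 16,000 × 12,507 × 2 × 4 = 1,600,896,000 bytes.
Total = 7,675,039,200 bytes = 7319.5 MiB.

7319.5 MiB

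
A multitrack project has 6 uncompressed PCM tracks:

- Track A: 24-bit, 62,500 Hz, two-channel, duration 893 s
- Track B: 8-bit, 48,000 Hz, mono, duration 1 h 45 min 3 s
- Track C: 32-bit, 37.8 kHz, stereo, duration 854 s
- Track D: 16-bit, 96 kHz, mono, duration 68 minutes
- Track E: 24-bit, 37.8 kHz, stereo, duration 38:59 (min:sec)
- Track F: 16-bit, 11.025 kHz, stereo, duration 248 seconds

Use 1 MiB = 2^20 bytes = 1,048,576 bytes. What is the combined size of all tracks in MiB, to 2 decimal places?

2117.59 MiB

Track A: 62,500 × 893 × 3 × 2 = 334,875,000 bytes.
Track B: 1 h 45 min 3 s = 6,303 s; 48,000 × 6,303 × 1 × 1 = 302,544,000 bytes.
Track C: 37,800 × 854 × 4 × 2 = 258,249,600 bytes.
Track D: 68 minutes = 4,080 s; 96,000 × 4,080 × 2 × 1 = 783,360,000 bytes.
Track E: 38:59 (min:sec) = 2,339 s; 37,800 × 2,339 × 3 × 2 = 530,485,200 bytes.
Track F: 11,025 × 248 × 2 × 2 = 10,936,800 bytes.
Total = 2,220,450,600 bytes = 2117.59 MiB.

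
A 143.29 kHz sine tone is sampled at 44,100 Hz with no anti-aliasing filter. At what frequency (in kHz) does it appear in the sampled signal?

10.99 kHz

Nyquist = 44,100/2 = 22,050 Hz; 143,290 Hz exceeds it.
Alias = |143,290 − 3×44,100| = |143,290 − 132,300| = 10,990 Hz = 10.99 kHz.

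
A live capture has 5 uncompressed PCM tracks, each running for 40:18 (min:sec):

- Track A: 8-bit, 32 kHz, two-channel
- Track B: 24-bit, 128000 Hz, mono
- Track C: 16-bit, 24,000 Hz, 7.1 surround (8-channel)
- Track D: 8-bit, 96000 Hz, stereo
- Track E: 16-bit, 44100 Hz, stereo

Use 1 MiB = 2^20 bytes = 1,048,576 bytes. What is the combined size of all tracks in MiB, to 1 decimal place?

40:18 (min:sec) = 2,418 s.
Track A: 32,000 × 2,418 × 1 × 2 = 154,752,000 bytes.
Track B: 128,000 × 2,418 × 3 × 1 = 928,512,000 bytes.
Track C: 24,000 × 2,418 × 2 × 8 = 928,512,000 bytes.
Track D: 96,000 × 2,418 × 1 × 2 = 464,256,000 bytes.
Track E: 44,100 × 2,418 × 2 × 2 = 426,535,200 bytes.
Total = 2,902,567,200 bytes = 2768.1 MiB.

2768.1 MiB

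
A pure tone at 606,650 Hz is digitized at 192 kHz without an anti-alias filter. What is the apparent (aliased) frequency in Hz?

30,650 Hz

Nyquist = 192,000/2 = 96,000 Hz; 606,650 Hz exceeds it.
Alias = |606,650 − 3×192,000| = |606,650 − 576,000| = 30,650 Hz.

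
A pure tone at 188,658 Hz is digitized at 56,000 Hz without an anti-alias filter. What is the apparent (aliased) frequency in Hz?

Nyquist = 56,000/2 = 28,000 Hz; 188,658 Hz exceeds it.
Alias = |188,658 − 3×56,000| = |188,658 − 168,000| = 20,658 Hz.

20,658 Hz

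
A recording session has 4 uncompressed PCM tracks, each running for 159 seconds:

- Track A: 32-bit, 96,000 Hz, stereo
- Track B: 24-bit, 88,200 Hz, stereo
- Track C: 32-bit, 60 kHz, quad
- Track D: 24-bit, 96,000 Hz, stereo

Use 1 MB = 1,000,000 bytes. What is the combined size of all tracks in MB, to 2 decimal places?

Track A: 96,000 × 159 × 4 × 2 = 122,112,000 bytes.
Track B: 88,200 × 159 × 3 × 2 = 84,142,800 bytes.
Track C: 60,000 × 159 × 4 × 4 = 152,640,000 bytes.
Track D: 96,000 × 159 × 3 × 2 = 91,584,000 bytes.
Total = 450,478,800 bytes = 450.48 MB.

450.48 MB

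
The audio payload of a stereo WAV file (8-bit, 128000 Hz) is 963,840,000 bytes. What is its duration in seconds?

3,765 seconds

Byte rate = 128,000 × 1 × 2 = 256,000 bytes/s.
Duration = 963,840,000 / 256,000 = 3,765 s.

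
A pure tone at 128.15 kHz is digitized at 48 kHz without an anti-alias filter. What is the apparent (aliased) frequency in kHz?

15.85 kHz

Nyquist = 48,000/2 = 24,000 Hz; 128,150 Hz exceeds it.
Alias = |128,150 − 3×48,000| = |128,150 − 144,000| = 15,850 Hz = 15.85 kHz.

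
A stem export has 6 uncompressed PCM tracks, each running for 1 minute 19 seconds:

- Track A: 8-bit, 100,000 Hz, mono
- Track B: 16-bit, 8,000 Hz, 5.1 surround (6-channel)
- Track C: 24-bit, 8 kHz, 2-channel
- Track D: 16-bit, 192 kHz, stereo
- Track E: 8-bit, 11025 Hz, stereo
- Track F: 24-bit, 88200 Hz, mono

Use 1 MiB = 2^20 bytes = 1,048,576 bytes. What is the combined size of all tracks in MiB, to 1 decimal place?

97.8 MiB

1 minute 19 seconds = 79 s.
Track A: 100,000 × 79 × 1 × 1 = 7,900,000 bytes.
Track B: 8,000 × 79 × 2 × 6 = 7,584,000 bytes.
Track C: 8,000 × 79 × 3 × 2 = 3,792,000 bytes.
Track D: 192,000 × 79 × 2 × 2 = 60,672,000 bytes.
Track E: 11,025 × 79 × 1 × 2 = 1,741,950 bytes.
Track F: 88,200 × 79 × 3 × 1 = 20,903,400 bytes.
Total = 102,593,350 bytes = 97.8 MiB.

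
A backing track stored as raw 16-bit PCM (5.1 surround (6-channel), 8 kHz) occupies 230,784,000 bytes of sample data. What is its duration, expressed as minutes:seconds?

40:04

Byte rate = 8,000 × 2 × 6 = 96,000 bytes/s.
Duration = 230,784,000 / 96,000 = 2,404 s.
2,404 s = 40:04.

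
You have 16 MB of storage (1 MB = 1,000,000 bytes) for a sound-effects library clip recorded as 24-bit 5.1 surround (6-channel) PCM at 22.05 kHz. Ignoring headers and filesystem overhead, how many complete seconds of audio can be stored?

Uncompressed byte rate = 22,050 × 3 × 6 = 396,900 bytes/s.
Capacity = 16 × 1,000,000 = 16,000,000 bytes.
16,000,000 / 396,900 ≈ 40.31 s → 40 seconds.

40 seconds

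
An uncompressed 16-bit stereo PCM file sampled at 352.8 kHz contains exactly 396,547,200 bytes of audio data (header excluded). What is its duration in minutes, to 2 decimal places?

Byte rate = 352,800 × 2 × 2 = 1,411,200 bytes/s.
Duration = 396,547,200 / 1,411,200 = 281 s.
281 s / 60 = 4.68 minutes.

4.68 minutes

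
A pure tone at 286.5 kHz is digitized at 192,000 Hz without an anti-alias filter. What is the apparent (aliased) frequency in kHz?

94.5 kHz

Nyquist = 192,000/2 = 96,000 Hz; 286,500 Hz exceeds it.
Alias = |286,500 − 1×192,000| = |286,500 − 192,000| = 94,500 Hz = 94.5 kHz.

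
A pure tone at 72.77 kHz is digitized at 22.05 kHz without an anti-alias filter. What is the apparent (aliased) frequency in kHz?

Nyquist = 22,050/2 = 11,025 Hz; 72,770 Hz exceeds it.
Alias = |72,770 − 3×22,050| = |72,770 − 66,150| = 6,620 Hz = 6.62 kHz.

6.62 kHz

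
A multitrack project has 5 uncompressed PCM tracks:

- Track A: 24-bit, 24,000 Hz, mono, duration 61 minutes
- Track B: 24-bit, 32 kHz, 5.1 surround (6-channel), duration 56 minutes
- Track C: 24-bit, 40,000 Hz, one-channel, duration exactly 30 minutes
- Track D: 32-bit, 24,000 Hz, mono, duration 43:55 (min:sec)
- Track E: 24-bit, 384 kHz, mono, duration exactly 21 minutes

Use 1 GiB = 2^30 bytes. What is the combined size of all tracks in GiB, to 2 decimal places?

3.84 GiB

Track A: 61 minutes = 3,660 s; 24,000 × 3,660 × 3 × 1 = 263,520,000 bytes.
Track B: 56 minutes = 3,360 s; 32,000 × 3,360 × 3 × 6 = 1,935,360,000 bytes.
Track C: exactly 30 minutes = 1,800 s; 40,000 × 1,800 × 3 × 1 = 216,000,000 bytes.
Track D: 43:55 (min:sec) = 2,635 s; 24,000 × 2,635 × 4 × 1 = 252,960,000 bytes.
Track E: exactly 21 minutes = 1,260 s; 384,000 × 1,260 × 3 × 1 = 1,451,520,000 bytes.
Total = 4,119,360,000 bytes = 3.84 GiB.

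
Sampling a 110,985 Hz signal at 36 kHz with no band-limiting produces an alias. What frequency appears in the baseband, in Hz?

Nyquist = 36,000/2 = 18,000 Hz; 110,985 Hz exceeds it.
Alias = |110,985 − 3×36,000| = |110,985 − 108,000| = 2,985 Hz.

2,985 Hz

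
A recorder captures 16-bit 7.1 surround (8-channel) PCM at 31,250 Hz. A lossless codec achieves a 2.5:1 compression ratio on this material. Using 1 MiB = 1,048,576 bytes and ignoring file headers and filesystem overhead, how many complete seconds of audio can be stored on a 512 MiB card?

Uncompressed byte rate = 31,250 × 2 × 8 = 500,000 bytes/s.
After 2.5:1 compression, effective rate ≈ 200000 bytes/s.
Capacity = 512 × 1,048,576 = 536,870,912 bytes.
536,870,912 / effective rate ≈ 2684.35 s → 2,684 seconds.

2,684 seconds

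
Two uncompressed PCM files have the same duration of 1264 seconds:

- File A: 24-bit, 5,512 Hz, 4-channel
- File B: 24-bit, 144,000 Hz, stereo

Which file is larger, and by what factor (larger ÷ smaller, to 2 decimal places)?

File B, by a factor of 13.06

File A: 5,512 × 3 × 4 = 66,144 bytes/s.
File B: 144,000 × 3 × 2 = 864,000 bytes/s.
File B is larger; ratio = 1,092,096,000 / 83,606,016 = 13.06.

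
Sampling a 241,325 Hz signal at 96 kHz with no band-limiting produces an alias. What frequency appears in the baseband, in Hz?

46,675 Hz

Nyquist = 96,000/2 = 48,000 Hz; 241,325 Hz exceeds it.
Alias = |241,325 − 3×96,000| = |241,325 − 288,000| = 46,675 Hz.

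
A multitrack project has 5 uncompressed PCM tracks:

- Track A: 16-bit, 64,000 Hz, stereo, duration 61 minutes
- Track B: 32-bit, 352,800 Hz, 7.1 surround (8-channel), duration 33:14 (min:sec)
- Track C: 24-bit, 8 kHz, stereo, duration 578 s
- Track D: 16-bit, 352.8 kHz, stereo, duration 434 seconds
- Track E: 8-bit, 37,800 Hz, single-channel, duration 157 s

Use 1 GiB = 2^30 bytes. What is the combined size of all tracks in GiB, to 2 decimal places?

Track A: 61 minutes = 3,660 s; 64,000 × 3,660 × 2 × 2 = 936,960,000 bytes.
Track B: 33:14 (min:sec) = 1,994 s; 352,800 × 1,994 × 4 × 8 = 22,511,462,400 bytes.
Track C: 8,000 × 578 × 3 × 2 = 27,744,000 bytes.
Track D: 352,800 × 434 × 2 × 2 = 612,460,800 bytes.
Track E: 37,800 × 157 × 1 × 1 = 5,934,600 bytes.
Total = 24,094,561,800 bytes = 22.44 GiB.

22.44 GiB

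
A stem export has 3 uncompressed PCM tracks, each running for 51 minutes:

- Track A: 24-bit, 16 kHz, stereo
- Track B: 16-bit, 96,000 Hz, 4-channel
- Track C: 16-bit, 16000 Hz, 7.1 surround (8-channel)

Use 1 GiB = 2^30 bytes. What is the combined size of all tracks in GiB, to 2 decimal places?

3.19 GiB

51 minutes = 3,060 s.
Track A: 16,000 × 3,060 × 3 × 2 = 293,760,000 bytes.
Track B: 96,000 × 3,060 × 2 × 4 = 2,350,080,000 bytes.
Track C: 16,000 × 3,060 × 2 × 8 = 783,360,000 bytes.
Total = 3,427,200,000 bytes = 3.19 GiB.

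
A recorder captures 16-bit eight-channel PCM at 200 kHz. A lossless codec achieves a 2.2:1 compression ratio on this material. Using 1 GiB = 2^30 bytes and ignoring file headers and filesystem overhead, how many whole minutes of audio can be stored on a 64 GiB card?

Uncompressed byte rate = 200,000 × 2 × 8 = 3,200,000 bytes/s.
After 2.2:1 compression, effective rate ≈ 1454545.45 bytes/s.
Capacity = 64 × 1,073,741,824 = 68,719,476,736 bytes.
68,719,476,736 / effective rate ≈ 47244.64 s → 787 minutes.

787 minutes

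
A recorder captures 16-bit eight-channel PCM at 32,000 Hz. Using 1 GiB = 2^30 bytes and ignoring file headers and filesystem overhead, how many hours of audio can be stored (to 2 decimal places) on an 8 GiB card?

4.66 hours

Uncompressed byte rate = 32,000 × 2 × 8 = 512,000 bytes/s.
Capacity = 8 × 1,073,741,824 = 8,589,934,592 bytes.
8,589,934,592 / 512,000 ≈ 16777.22 s → 4.66 hours.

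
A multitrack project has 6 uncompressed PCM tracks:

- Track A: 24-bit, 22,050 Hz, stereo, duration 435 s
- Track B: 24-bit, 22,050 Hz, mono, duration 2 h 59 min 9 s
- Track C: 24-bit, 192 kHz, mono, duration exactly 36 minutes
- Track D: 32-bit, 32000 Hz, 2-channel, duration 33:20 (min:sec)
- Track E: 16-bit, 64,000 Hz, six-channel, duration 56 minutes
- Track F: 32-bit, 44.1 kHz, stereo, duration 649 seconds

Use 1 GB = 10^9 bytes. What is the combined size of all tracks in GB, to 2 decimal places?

5.33 GB

Track A: 22,050 × 435 × 3 × 2 = 57,550,500 bytes.
Track B: 2 h 59 min 9 s = 10,749 s; 22,050 × 10,749 × 3 × 1 = 711,046,350 bytes.
Track C: exactly 36 minutes = 2,160 s; 192,000 × 2,160 × 3 × 1 = 1,244,160,000 bytes.
Track D: 33:20 (min:sec) = 2,000 s; 32,000 × 2,000 × 4 × 2 = 512,000,000 bytes.
Track E: 56 minutes = 3,360 s; 64,000 × 3,360 × 2 × 6 = 2,580,480,000 bytes.
Track F: 44,100 × 649 × 4 × 2 = 228,967,200 bytes.
Total = 5,334,204,050 bytes = 5.33 GB.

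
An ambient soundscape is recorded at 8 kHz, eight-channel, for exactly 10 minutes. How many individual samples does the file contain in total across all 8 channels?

exactly 10 minutes = 600 s.
8,000 × 600 s × 8 ch = 38,400,000 samples.

38,400,000 samples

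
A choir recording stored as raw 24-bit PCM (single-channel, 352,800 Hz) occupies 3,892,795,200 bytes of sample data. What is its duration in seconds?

3,678 seconds

Byte rate = 352,800 × 3 × 1 = 1,058,400 bytes/s.
Duration = 3,892,795,200 / 1,058,400 = 3,678 s.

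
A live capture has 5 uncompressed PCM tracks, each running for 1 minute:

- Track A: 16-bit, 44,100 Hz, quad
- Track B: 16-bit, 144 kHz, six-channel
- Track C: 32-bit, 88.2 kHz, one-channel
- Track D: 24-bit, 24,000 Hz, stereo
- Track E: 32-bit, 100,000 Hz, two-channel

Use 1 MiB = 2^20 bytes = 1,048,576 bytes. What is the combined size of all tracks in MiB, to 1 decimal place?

193.3 MiB

1 minute = 60 s.
Track A: 44,100 × 60 × 2 × 4 = 21,168,000 bytes.
Track B: 144,000 × 60 × 2 × 6 = 103,680,000 bytes.
Track C: 88,200 × 60 × 4 × 1 = 21,168,000 bytes.
Track D: 24,000 × 60 × 3 × 2 = 8,640,000 bytes.
Track E: 100,000 × 60 × 4 × 2 = 48,000,000 bytes.
Total = 202,656,000 bytes = 193.3 MiB.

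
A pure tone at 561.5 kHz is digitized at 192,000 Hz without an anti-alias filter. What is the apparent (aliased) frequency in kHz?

Nyquist = 192,000/2 = 96,000 Hz; 561,500 Hz exceeds it.
Alias = |561,500 − 3×192,000| = |561,500 − 576,000| = 14,500 Hz = 14.5 kHz.

14.5 kHz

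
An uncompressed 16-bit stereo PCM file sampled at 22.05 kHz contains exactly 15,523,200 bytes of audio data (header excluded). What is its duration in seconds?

176 seconds

Byte rate = 22,050 × 2 × 2 = 88,200 bytes/s.
Duration = 15,523,200 / 88,200 = 176 s.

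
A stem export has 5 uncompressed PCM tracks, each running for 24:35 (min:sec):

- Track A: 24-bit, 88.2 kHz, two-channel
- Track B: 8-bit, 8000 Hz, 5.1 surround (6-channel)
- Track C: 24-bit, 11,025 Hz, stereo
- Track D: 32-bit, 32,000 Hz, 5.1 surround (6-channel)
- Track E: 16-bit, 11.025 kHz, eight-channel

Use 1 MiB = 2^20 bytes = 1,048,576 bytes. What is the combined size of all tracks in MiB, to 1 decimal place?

24:35 (min:sec) = 1,475 s.
Track A: 88,200 × 1,475 × 3 × 2 = 780,570,000 bytes.
Track B: 8,000 × 1,475 × 1 × 6 = 70,800,000 bytes.
Track C: 11,025 × 1,475 × 3 × 2 = 97,571,250 bytes.
Track D: 32,000 × 1,475 × 4 × 6 = 1,132,800,000 bytes.
Track E: 11,025 × 1,475 × 2 × 8 = 260,190,000 bytes.
Total = 2,341,931,250 bytes = 2233.4 MiB.

2233.4 MiB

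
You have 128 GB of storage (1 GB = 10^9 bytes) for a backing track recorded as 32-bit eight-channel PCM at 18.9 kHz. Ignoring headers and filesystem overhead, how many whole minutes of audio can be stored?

3,527 minutes

Uncompressed byte rate = 18,900 × 4 × 8 = 604,800 bytes/s.
Capacity = 128 × 1,000,000,000 = 128,000,000,000 bytes.
128,000,000,000 / 604,800 ≈ 211640.21 s → 3,527 minutes.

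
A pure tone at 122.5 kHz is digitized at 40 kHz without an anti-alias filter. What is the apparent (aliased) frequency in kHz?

2.5 kHz

Nyquist = 40,000/2 = 20,000 Hz; 122,500 Hz exceeds it.
Alias = |122,500 − 3×40,000| = |122,500 − 120,000| = 2,500 Hz = 2.5 kHz.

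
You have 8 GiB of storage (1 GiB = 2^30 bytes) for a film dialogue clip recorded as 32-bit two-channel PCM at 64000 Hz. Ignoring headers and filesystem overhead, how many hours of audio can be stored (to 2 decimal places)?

Uncompressed byte rate = 64,000 × 4 × 2 = 512,000 bytes/s.
Capacity = 8 × 1,073,741,824 = 8,589,934,592 bytes.
8,589,934,592 / 512,000 ≈ 16777.22 s → 4.66 hours.

4.66 hours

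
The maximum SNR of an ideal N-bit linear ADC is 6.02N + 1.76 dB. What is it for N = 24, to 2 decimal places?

146.24 dB

6.02 × 24 + 1.76 = 146.24 dB.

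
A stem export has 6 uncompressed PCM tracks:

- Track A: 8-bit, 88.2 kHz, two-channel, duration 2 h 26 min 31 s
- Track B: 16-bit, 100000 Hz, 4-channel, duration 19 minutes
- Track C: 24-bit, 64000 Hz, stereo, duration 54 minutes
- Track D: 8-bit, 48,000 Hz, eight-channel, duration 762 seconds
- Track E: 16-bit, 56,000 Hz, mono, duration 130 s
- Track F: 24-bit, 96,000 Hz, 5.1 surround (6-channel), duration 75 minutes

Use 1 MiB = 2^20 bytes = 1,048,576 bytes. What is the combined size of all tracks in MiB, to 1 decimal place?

11243.9 MiB

Track A: 2 h 26 min 31 s = 8,791 s; 88,200 × 8,791 × 1 × 2 = 1,550,732,400 bytes.
Track B: 19 minutes = 1,140 s; 100,000 × 1,140 × 2 × 4 = 912,000,000 bytes.
Track C: 54 minutes = 3,240 s; 64,000 × 3,240 × 3 × 2 = 1,244,160,000 bytes.
Track D: 48,000 × 762 × 1 × 8 = 292,608,000 bytes.
Track E: 56,000 × 130 × 2 × 1 = 14,560,000 bytes.
Track F: 75 minutes = 4,500 s; 96,000 × 4,500 × 3 × 6 = 7,776,000,000 bytes.
Total = 11,790,060,400 bytes = 11243.9 MiB.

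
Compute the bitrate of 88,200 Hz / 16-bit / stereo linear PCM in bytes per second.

Bit rate = 88,200 × 16 × 2 = 2,822,400 bits/s.
2,822,400 / 8 = 352,800 bytes/s.

352,800 bytes/s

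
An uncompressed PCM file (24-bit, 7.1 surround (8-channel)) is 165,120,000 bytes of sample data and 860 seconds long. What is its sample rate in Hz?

Bytes = sample_rate × seconds × bytes_per_sample × channels.
sample_rate = 165,120,000 / (860 × 3 × 8) = 165,120,000 / 20,640 = 8,000 Hz.

8,000 Hz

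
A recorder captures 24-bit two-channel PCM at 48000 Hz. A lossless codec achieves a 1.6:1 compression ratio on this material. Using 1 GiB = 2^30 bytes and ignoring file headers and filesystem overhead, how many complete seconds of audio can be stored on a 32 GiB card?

Uncompressed byte rate = 48,000 × 3 × 2 = 288,000 bytes/s.
After 1.6:1 compression, effective rate ≈ 180000 bytes/s.
Capacity = 32 × 1,073,741,824 = 34,359,738,368 bytes.
34,359,738,368 / effective rate ≈ 190887.44 s → 190,887 seconds.

190,887 seconds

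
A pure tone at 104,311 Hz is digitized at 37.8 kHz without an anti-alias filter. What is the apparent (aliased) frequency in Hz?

Nyquist = 37,800/2 = 18,900 Hz; 104,311 Hz exceeds it.
Alias = |104,311 − 3×37,800| = |104,311 − 113,400| = 9,089 Hz.

9,089 Hz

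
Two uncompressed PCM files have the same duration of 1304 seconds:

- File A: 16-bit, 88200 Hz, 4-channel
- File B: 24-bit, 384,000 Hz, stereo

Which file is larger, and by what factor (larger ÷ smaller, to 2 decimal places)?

File A: 88,200 × 2 × 4 = 705,600 bytes/s.
File B: 384,000 × 3 × 2 = 2,304,000 bytes/s.
File B is larger; ratio = 3,004,416,000 / 920,102,400 = 3.27.

File B, by a factor of 3.27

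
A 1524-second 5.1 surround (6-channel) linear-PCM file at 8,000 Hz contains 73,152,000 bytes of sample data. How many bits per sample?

Bytes per sample = 73,152,000 / (8,000 × 1,524 × 6) = 73,152,000 / 73,152,000 = 1.
Bit depth = 1 × 8 = 8 bits.

8 bits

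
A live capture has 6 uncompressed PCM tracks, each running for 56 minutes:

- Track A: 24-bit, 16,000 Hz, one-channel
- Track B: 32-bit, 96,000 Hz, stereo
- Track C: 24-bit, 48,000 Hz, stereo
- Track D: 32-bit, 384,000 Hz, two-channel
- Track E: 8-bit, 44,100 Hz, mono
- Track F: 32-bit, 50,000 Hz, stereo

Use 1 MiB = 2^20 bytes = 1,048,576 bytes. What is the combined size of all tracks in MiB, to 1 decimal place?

14804.4 MiB

56 minutes = 3,360 s.
Track A: 16,000 × 3,360 × 3 × 1 = 161,280,000 bytes.
Track B: 96,000 × 3,360 × 4 × 2 = 2,580,480,000 bytes.
Track C: 48,000 × 3,360 × 3 × 2 = 967,680,000 bytes.
Track D: 384,000 × 3,360 × 4 × 2 = 10,321,920,000 bytes.
Track E: 44,100 × 3,360 × 1 × 1 = 148,176,000 bytes.
Track F: 50,000 × 3,360 × 4 × 2 = 1,344,000,000 bytes.
Total = 15,523,536,000 bytes = 14804.4 MiB.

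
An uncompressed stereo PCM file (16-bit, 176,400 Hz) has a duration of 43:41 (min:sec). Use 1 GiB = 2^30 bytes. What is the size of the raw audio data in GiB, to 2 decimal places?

Duration = 43:41 (min:sec) = 2,621 s.
Bytes = 176,400 samples/s × 2,621 s × 2 bytes/sample × 2 ch = 1,849,377,600 bytes.
1,849,377,600 / 1,073,741,824 = 1.72 GiB.

1.72 GiB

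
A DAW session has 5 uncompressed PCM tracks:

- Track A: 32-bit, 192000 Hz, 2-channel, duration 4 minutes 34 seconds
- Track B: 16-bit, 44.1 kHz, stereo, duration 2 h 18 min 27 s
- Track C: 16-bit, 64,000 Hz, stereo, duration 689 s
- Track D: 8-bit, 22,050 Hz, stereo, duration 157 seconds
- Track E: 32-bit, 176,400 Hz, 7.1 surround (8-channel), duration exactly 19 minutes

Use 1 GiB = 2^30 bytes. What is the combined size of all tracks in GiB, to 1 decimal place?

Track A: 4 minutes 34 seconds = 274 s; 192,000 × 274 × 4 × 2 = 420,864,000 bytes.
Track B: 2 h 18 min 27 s = 8,307 s; 44,100 × 8,307 × 2 × 2 = 1,465,354,800 bytes.
Track C: 64,000 × 689 × 2 × 2 = 176,384,000 bytes.
Track D: 22,050 × 157 × 1 × 2 = 6,923,700 bytes.
Track E: exactly 19 minutes = 1,140 s; 176,400 × 1,140 × 4 × 8 = 6,435,072,000 bytes.
Total = 8,504,598,500 bytes = 7.9 GiB.

7.9 GiB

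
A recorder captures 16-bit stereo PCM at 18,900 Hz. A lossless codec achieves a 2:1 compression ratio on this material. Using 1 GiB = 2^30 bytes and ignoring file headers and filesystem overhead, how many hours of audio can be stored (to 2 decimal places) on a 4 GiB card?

Uncompressed byte rate = 18,900 × 2 × 2 = 75,600 bytes/s.
After 2:1 compression, effective rate ≈ 37800 bytes/s.
Capacity = 4 × 1,073,741,824 = 4,294,967,296 bytes.
4,294,967,296 / effective rate ≈ 113623.47 s → 31.56 hours.

31.56 hours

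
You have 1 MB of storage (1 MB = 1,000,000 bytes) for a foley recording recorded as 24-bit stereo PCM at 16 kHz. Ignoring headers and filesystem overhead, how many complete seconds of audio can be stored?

10 seconds

Uncompressed byte rate = 16,000 × 3 × 2 = 96,000 bytes/s.
Capacity = 1 × 1,000,000 = 1,000,000 bytes.
1,000,000 / 96,000 ≈ 10.42 s → 10 seconds.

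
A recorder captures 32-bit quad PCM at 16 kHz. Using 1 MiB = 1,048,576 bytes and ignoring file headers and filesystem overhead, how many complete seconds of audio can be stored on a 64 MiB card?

262 seconds

Uncompressed byte rate = 16,000 × 4 × 4 = 256,000 bytes/s.
Capacity = 64 × 1,048,576 = 67,108,864 bytes.
67,108,864 / 256,000 ≈ 262.14 s → 262 seconds.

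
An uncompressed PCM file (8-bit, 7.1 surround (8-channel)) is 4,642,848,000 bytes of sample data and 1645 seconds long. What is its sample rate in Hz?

352,800 Hz

Bytes = sample_rate × seconds × bytes_per_sample × channels.
sample_rate = 4,642,848,000 / (1,645 × 1 × 8) = 4,642,848,000 / 13,160 = 352,800 Hz.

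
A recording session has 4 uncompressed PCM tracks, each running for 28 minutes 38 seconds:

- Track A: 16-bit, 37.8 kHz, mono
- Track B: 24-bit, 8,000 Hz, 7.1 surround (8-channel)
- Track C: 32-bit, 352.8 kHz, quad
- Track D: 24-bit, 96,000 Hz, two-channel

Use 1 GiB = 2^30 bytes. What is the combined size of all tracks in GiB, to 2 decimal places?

10.38 GiB

28 minutes 38 seconds = 1,718 s.
Track A: 37,800 × 1,718 × 2 × 1 = 129,880,800 bytes.
Track B: 8,000 × 1,718 × 3 × 8 = 329,856,000 bytes.
Track C: 352,800 × 1,718 × 4 × 4 = 9,697,766,400 bytes.
Track D: 96,000 × 1,718 × 3 × 2 = 989,568,000 bytes.
Total = 11,147,071,200 bytes = 10.38 GiB.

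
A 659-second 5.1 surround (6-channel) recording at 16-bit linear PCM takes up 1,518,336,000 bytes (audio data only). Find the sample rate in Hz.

192,000 Hz

Bytes = sample_rate × seconds × bytes_per_sample × channels.
sample_rate = 1,518,336,000 / (659 × 2 × 6) = 1,518,336,000 / 7,908 = 192,000 Hz.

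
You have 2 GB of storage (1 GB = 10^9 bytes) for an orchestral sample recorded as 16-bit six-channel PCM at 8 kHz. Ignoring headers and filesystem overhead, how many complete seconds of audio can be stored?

Uncompressed byte rate = 8,000 × 2 × 6 = 96,000 bytes/s.
Capacity = 2 × 1,000,000,000 = 2,000,000,000 bytes.
2,000,000,000 / 96,000 ≈ 20833.33 s → 20,833 seconds.

20,833 seconds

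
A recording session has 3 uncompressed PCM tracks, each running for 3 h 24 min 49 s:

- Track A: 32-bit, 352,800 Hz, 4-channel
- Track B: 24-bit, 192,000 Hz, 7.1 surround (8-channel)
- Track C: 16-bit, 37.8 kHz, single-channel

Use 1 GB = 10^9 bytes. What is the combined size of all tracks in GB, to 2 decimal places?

126.93 GB

3 h 24 min 49 s = 12,289 s.
Track A: 352,800 × 12,289 × 4 × 4 = 69,368,947,200 bytes.
Track B: 192,000 × 12,289 × 3 × 8 = 56,627,712,000 bytes.
Track C: 37,800 × 12,289 × 2 × 1 = 929,048,400 bytes.
Total = 126,925,707,600 bytes = 126.93 GB.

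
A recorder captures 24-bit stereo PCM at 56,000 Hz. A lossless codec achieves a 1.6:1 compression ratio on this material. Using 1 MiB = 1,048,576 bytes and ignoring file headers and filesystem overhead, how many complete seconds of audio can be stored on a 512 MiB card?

2,556 seconds

Uncompressed byte rate = 56,000 × 3 × 2 = 336,000 bytes/s.
After 1.6:1 compression, effective rate ≈ 210000 bytes/s.
Capacity = 512 × 1,048,576 = 536,870,912 bytes.
536,870,912 / effective rate ≈ 2556.53 s → 2,556 seconds.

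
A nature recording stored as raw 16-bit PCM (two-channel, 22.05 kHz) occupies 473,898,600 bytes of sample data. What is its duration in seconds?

Byte rate = 22,050 × 2 × 2 = 88,200 bytes/s.
Duration = 473,898,600 / 88,200 = 5,373 s.

5,373 seconds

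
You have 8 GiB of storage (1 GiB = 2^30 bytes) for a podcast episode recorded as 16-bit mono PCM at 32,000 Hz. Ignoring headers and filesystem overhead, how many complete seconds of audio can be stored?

Uncompressed byte rate = 32,000 × 2 × 1 = 64,000 bytes/s.
Capacity = 8 × 1,073,741,824 = 8,589,934,592 bytes.
8,589,934,592 / 64,000 ≈ 134217.73 s → 134,217 seconds.

134,217 seconds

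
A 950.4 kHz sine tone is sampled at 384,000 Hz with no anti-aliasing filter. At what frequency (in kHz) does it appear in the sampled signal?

Nyquist = 384,000/2 = 192,000 Hz; 950,400 Hz exceeds it.
Alias = |950,400 − 2×384,000| = |950,400 − 768,000| = 182,400 Hz = 182.4 kHz.

182.4 kHz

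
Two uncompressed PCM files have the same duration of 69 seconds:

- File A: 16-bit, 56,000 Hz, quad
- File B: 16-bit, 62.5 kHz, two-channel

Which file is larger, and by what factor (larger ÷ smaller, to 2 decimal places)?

File A, by a factor of 1.79

File A: 56,000 × 2 × 4 = 448,000 bytes/s.
File B: 62,500 × 2 × 2 = 250,000 bytes/s.
File A is larger; ratio = 30,912,000 / 17,250,000 = 1.79.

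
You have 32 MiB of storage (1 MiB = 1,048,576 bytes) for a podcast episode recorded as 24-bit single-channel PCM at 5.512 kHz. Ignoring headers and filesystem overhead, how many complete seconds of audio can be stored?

Uncompressed byte rate = 5,512 × 3 × 1 = 16,536 bytes/s.
Capacity = 32 × 1,048,576 = 33,554,432 bytes.
33,554,432 / 16,536 ≈ 2029.17 s → 2,029 seconds.

2,029 seconds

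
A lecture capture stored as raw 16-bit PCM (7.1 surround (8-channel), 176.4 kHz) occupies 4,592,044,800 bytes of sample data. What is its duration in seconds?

Byte rate = 176,400 × 2 × 8 = 2,822,400 bytes/s.
Duration = 4,592,044,800 / 2,822,400 = 1,627 s.

1,627 seconds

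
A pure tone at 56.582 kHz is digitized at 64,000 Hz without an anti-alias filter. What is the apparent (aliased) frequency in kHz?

7.418 kHz

Nyquist = 64,000/2 = 32,000 Hz; 56,582 Hz exceeds it.
Alias = |56,582 − 1×64,000| = |56,582 − 64,000| = 7,418 Hz = 7.418 kHz.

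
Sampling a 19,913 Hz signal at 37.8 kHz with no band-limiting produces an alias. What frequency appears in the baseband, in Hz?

17,887 Hz

Nyquist = 37,800/2 = 18,900 Hz; 19,913 Hz exceeds it.
Alias = |19,913 − 1×37,800| = |19,913 − 37,800| = 17,887 Hz.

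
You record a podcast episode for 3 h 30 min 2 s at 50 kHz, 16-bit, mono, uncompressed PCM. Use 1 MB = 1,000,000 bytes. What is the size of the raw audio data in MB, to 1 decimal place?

Duration = 3 h 30 min 2 s = 12,602 s.
Bytes = 50,000 samples/s × 12,602 s × 2 bytes/sample × 1 ch = 1,260,200,000 bytes.
1,260,200,000 / 1,000,000 = 1260.2 MB.

1260.2 MB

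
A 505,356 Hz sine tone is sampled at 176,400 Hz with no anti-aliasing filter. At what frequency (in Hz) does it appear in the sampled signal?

Nyquist = 176,400/2 = 88,200 Hz; 505,356 Hz exceeds it.
Alias = |505,356 − 3×176,400| = |505,356 − 529,200| = 23,844 Hz.

23,844 Hz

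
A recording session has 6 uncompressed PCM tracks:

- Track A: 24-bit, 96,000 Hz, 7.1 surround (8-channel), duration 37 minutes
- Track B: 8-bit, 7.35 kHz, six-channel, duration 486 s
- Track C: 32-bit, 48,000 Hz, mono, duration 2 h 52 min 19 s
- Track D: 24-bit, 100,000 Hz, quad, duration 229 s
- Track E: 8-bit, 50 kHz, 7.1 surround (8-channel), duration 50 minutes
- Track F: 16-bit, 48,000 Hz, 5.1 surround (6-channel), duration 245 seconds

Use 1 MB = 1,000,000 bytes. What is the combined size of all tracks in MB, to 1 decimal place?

Track A: 37 minutes = 2,220 s; 96,000 × 2,220 × 3 × 8 = 5,114,880,000 bytes.
Track B: 7,350 × 486 × 1 × 6 = 21,432,600 bytes.
Track C: 2 h 52 min 19 s = 10,339 s; 48,000 × 10,339 × 4 × 1 = 1,985,088,000 bytes.
Track D: 100,000 × 229 × 3 × 4 = 274,800,000 bytes.
Track E: 50 minutes = 3,000 s; 50,000 × 3,000 × 1 × 8 = 1,200,000,000 bytes.
Track F: 48,000 × 245 × 2 × 6 = 141,120,000 bytes.
Total = 8,737,320,600 bytes = 8737.3 MB.

8737.3 MB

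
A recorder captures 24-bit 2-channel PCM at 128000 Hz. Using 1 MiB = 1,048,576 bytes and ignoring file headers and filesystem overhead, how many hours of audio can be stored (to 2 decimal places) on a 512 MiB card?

0.19 hours

Uncompressed byte rate = 128,000 × 3 × 2 = 768,000 bytes/s.
Capacity = 512 × 1,048,576 = 536,870,912 bytes.
536,870,912 / 768,000 ≈ 699.05 s → 0.19 hours.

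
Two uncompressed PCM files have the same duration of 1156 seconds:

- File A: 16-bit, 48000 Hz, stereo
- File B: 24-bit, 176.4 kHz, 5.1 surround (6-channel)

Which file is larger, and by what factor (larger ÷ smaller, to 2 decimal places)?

File B, by a factor of 16.54

File A: 48,000 × 2 × 2 = 192,000 bytes/s.
File B: 176,400 × 3 × 6 = 3,175,200 bytes/s.
File B is larger; ratio = 3,670,531,200 / 221,952,000 = 16.54.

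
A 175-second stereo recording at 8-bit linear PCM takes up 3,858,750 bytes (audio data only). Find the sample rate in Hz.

Bytes = sample_rate × seconds × bytes_per_sample × channels.
sample_rate = 3,858,750 / (175 × 1 × 2) = 3,858,750 / 350 = 11,025 Hz.

11,025 Hz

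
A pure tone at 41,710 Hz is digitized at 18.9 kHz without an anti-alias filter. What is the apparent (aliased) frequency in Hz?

Nyquist = 18,900/2 = 9,450 Hz; 41,710 Hz exceeds it.
Alias = |41,710 − 2×18,900| = |41,710 − 37,800| = 3,910 Hz.

3,910 Hz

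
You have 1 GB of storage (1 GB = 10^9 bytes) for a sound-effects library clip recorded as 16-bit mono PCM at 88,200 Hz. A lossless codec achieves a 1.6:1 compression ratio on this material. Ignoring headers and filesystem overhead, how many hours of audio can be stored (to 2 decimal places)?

2.52 hours

Uncompressed byte rate = 88,200 × 2 × 1 = 176,400 bytes/s.
After 1.6:1 compression, effective rate ≈ 110250 bytes/s.
Capacity = 1 × 1,000,000,000 = 1,000,000,000 bytes.
1,000,000,000 / effective rate ≈ 9070.29 s → 2.52 hours.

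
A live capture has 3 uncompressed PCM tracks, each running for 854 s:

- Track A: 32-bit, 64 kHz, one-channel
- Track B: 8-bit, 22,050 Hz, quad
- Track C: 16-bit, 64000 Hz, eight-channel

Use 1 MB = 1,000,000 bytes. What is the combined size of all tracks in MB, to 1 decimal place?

1168.4 MB

Track A: 64,000 × 854 × 4 × 1 = 218,624,000 bytes.
Track B: 22,050 × 854 × 1 × 4 = 75,322,800 bytes.
Track C: 64,000 × 854 × 2 × 8 = 874,496,000 bytes.
Total = 1,168,442,800 bytes = 1168.4 MB.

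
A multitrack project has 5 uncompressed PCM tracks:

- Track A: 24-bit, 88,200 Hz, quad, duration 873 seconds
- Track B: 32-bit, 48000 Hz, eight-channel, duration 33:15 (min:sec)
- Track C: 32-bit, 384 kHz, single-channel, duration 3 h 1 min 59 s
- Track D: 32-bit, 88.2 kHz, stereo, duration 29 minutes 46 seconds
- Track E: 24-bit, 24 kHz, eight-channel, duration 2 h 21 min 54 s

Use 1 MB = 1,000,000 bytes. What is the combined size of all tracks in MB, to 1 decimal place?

26924.2 MB

Track A: 88,200 × 873 × 3 × 4 = 923,983,200 bytes.
Track B: 33:15 (min:sec) = 1,995 s; 48,000 × 1,995 × 4 × 8 = 3,064,320,000 bytes.
Track C: 3 h 1 min 59 s = 10,919 s; 384,000 × 10,919 × 4 × 1 = 16,771,584,000 bytes.
Track D: 29 minutes 46 seconds = 1,786 s; 88,200 × 1,786 × 4 × 2 = 1,260,201,600 bytes.
Track E: 2 h 21 min 54 s = 8,514 s; 24,000 × 8,514 × 3 × 8 = 4,904,064,000 bytes.
Total = 26,924,152,800 bytes = 26924.2 MB.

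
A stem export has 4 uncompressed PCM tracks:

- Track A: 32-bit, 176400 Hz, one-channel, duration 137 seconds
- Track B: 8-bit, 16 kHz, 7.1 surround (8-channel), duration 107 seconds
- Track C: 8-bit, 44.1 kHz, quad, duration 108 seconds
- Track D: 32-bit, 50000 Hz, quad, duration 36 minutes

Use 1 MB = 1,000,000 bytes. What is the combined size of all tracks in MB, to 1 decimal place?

1857.4 MB

Track A: 176,400 × 137 × 4 × 1 = 96,667,200 bytes.
Track B: 16,000 × 107 × 1 × 8 = 13,696,000 bytes.
Track C: 44,100 × 108 × 1 × 4 = 19,051,200 bytes.
Track D: 36 minutes = 2,160 s; 50,000 × 2,160 × 4 × 4 = 1,728,000,000 bytes.
Total = 1,857,414,400 bytes = 1857.4 MB.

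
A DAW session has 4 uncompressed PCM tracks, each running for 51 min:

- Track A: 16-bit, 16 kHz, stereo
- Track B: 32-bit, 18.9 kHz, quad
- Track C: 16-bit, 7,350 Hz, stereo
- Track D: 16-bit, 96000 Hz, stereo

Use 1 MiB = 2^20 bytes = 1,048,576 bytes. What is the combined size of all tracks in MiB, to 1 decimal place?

51 min = 3,060 s.
Track A: 16,000 × 3,060 × 2 × 2 = 195,840,000 bytes.
Track B: 18,900 × 3,060 × 4 × 4 = 925,344,000 bytes.
Track C: 7,350 × 3,060 × 2 × 2 = 89,964,000 bytes.
Track D: 96,000 × 3,060 × 2 × 2 = 1,175,040,000 bytes.
Total = 2,386,188,000 bytes = 2275.6 MiB.

2275.6 MiB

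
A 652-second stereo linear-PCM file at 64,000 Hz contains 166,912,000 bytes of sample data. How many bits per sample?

16 bits

Bytes per sample = 166,912,000 / (64,000 × 652 × 2) = 166,912,000 / 83,456,000 = 2.
Bit depth = 2 × 8 = 16 bits.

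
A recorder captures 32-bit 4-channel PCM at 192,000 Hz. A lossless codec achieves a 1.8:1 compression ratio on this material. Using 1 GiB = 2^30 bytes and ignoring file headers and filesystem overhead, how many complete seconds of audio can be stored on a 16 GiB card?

Uncompressed byte rate = 192,000 × 4 × 4 = 3,072,000 bytes/s.
After 1.8:1 compression, effective rate ≈ 1706666.67 bytes/s.
Capacity = 16 × 1,073,741,824 = 17,179,869,184 bytes.
17,179,869,184 / effective rate ≈ 10066.33 s → 10,066 seconds.

10,066 seconds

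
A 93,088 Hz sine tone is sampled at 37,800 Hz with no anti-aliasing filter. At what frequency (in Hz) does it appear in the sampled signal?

Nyquist = 37,800/2 = 18,900 Hz; 93,088 Hz exceeds it.
Alias = |93,088 − 2×37,800| = |93,088 − 75,600| = 17,488 Hz.

17,488 Hz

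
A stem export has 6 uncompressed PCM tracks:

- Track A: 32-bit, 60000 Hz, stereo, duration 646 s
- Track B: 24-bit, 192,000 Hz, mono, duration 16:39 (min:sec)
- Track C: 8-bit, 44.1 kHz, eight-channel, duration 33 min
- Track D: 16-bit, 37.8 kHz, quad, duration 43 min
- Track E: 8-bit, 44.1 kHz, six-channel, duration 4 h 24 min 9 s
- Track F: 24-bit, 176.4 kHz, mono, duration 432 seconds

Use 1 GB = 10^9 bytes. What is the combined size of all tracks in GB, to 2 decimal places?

Track A: 60,000 × 646 × 4 × 2 = 310,080,000 bytes.
Track B: 16:39 (min:sec) = 999 s; 192,000 × 999 × 3 × 1 = 575,424,000 bytes.
Track C: 33 min = 1,980 s; 44,100 × 1,980 × 1 × 8 = 698,544,000 bytes.
Track D: 43 min = 2,580 s; 37,800 × 2,580 × 2 × 4 = 780,192,000 bytes.
Track E: 4 h 24 min 9 s = 15,849 s; 44,100 × 15,849 × 1 × 6 = 4,193,645,400 bytes.
Track F: 176,400 × 432 × 3 × 1 = 228,614,400 bytes.
Total = 6,786,499,800 bytes = 6.79 GB.

6.79 GB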